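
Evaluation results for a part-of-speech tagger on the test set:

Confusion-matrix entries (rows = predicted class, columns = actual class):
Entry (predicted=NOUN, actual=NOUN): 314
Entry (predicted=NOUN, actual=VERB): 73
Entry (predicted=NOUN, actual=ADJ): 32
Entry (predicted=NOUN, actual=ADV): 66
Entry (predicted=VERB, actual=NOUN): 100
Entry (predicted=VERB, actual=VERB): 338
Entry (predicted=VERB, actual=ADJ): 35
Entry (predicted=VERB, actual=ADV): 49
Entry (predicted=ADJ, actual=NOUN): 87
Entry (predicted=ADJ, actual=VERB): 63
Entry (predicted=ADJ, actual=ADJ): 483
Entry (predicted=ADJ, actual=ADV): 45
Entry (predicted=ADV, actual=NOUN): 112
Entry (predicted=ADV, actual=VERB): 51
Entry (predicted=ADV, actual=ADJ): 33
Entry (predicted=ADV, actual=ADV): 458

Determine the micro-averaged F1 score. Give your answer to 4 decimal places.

0.6811

Micro-averaging pools counts across classes: ΣTP=1593, ΣFP=746, ΣFN=746.
Micro-F1 score = 2·TP/(2·TP+FP+FN) on pooled counts = 0.6811 (equals overall accuracy in single-label multiclass).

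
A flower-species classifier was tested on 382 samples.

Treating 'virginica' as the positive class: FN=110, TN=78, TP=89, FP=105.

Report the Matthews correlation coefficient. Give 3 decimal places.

MCC = (TP·TN − FP·FN) / √((TP+FP)(TP+FN)(TN+FP)(TN+FN))
Numerator = 89·78 − 105·110 = -4608
Denominator = √(194·199·183·188) = √1328200824 = 36444.4896
MCC = -4608 / 36444.4896 = -0.126

-0.126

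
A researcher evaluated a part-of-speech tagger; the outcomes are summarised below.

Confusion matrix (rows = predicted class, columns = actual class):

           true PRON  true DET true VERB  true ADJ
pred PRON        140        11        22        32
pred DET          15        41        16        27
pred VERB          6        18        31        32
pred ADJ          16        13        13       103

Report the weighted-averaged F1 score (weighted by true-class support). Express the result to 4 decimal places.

0.5879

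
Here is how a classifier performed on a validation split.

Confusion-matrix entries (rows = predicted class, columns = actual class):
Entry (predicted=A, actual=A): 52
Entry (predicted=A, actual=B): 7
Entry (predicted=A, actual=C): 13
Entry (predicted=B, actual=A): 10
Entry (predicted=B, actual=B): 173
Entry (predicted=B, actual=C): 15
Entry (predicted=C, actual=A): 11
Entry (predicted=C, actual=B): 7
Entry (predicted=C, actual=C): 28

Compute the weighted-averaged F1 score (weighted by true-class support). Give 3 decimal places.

Per-class F1 score (2·TP/(2·TP+FP+FN)):
  A: TP=52, FP=7+13=20, FN=10+11=21 → 104/145 = 0.7172
  B: TP=173, FP=10+15=25, FN=7+7=14 → 346/385 = 0.8987
  C: TP=28, FP=11+7=18, FN=13+15=28 → 56/102 = 0.5490
Weighted-F1 score = Σ (supportᵢ/N)·F1 scoreᵢ with N=316: (73/316)·0.7172 + (187/316)·0.8987 + (56/316)·0.5490 = 0.795

0.795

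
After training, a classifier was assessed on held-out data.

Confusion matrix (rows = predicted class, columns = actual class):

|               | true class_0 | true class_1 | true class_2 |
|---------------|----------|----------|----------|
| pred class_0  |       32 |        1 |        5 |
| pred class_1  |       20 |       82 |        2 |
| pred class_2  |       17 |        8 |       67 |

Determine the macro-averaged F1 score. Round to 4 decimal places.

Per-class F1 score (2·TP/(2·TP+FP+FN)):
  class_0: TP=32, FP=1+5=6, FN=20+17=37 → 64/107 = 0.59813
  class_1: TP=82, FP=20+2=22, FN=1+8=9 → 164/195 = 0.84103
  class_2: TP=67, FP=17+8=25, FN=5+2=7 → 134/166 = 0.80723
Macro-F1 score = mean = (0.59813 + 0.84103 + 0.80723) / 3 = 0.7488

0.7488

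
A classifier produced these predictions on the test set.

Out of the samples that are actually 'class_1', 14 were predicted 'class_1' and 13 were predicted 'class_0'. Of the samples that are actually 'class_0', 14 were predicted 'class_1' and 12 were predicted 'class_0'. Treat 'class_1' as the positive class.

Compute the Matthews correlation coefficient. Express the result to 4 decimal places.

-0.0200

MCC = (TP·TN − FP·FN) / √((TP+FP)(TP+FN)(TN+FP)(TN+FN))
Numerator = 14·12 − 14·13 = -14
Denominator = √(28·27·26·25) = √491400 = 700.9993
MCC = -14 / 700.9993 = -0.0200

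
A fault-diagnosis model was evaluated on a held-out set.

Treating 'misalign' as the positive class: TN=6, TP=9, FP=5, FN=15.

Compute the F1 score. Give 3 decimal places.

Precision = TP/(TP+FP) = 9/14 = 0.6429
Recall = TP/(TP+FN) = 9/24 = 0.3750
F1 = 2·TP/(2·TP+FP+FN) = 18/38 = 0.474

0.474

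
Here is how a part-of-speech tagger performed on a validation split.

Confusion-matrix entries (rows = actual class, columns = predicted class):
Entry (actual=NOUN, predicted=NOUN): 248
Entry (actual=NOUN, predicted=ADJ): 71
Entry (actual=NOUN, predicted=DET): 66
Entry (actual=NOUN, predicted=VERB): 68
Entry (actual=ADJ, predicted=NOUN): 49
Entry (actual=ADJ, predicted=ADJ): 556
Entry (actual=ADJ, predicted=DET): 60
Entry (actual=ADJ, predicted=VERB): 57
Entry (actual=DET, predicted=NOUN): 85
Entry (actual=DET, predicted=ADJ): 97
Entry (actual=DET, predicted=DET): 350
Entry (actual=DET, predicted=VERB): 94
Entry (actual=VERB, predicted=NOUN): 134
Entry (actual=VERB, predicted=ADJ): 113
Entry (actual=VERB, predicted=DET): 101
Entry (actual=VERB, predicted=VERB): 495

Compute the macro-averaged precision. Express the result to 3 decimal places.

0.611

Per-class precision (TP/(TP+FP)):
  NOUN: TP=248, FP=49+85+134=268 → 248/516 = 0.4806
  ADJ: TP=556, FP=71+97+113=281 → 556/837 = 0.6643
  DET: TP=350, FP=66+60+101=227 → 350/577 = 0.6066
  VERB: TP=495, FP=68+57+94=219 → 495/714 = 0.6933
Macro-precision = mean = (0.4806 + 0.6643 + 0.6066 + 0.6933) / 4 = 0.611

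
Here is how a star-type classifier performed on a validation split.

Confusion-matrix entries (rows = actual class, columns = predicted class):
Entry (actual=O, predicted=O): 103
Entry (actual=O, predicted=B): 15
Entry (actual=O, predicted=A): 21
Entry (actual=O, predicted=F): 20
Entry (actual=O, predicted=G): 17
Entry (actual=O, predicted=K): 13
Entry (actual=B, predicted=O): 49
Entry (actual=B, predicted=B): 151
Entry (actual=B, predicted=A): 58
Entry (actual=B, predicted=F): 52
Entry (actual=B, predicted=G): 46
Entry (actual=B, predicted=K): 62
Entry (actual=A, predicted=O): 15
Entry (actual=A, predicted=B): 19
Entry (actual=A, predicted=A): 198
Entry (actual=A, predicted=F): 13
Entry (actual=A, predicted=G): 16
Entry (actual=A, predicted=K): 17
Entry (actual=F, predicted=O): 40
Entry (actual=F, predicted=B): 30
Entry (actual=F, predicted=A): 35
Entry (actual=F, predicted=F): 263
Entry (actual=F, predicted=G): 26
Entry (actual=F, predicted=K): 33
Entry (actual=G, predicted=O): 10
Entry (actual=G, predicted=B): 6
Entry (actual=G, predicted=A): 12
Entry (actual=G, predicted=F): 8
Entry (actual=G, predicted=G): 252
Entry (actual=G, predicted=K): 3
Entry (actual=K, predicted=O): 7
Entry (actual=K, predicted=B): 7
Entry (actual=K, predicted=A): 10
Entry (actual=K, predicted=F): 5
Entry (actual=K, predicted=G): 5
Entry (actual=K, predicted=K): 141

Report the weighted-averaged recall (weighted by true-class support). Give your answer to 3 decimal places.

0.623

Per-class recall (TP/(TP+FN)):
  O: TP=103, FN=15+21+20+17+13=86 → 103/189 = 0.5450
  B: TP=151, FN=49+58+52+46+62=267 → 151/418 = 0.3612
  A: TP=198, FN=15+19+13+16+17=80 → 198/278 = 0.7122
  F: TP=263, FN=40+30+35+26+33=164 → 263/427 = 0.6159
  G: TP=252, FN=10+6+12+8+3=39 → 252/291 = 0.8660
  K: TP=141, FN=7+7+10+5+5=34 → 141/175 = 0.8057
Weighted-recall = Σ (supportᵢ/N)·recallᵢ with N=1778: (189/1778)·0.5450 + (418/1778)·0.3612 + (278/1778)·0.7122 + (427/1778)·0.6159 + (291/1778)·0.8660 + (175/1778)·0.8057 = 0.623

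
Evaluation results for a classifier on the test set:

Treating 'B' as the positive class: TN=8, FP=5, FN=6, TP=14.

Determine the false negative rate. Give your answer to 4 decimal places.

FNR = FN/(FN+TP) = 6/(6+14) = 0.3000

0.3000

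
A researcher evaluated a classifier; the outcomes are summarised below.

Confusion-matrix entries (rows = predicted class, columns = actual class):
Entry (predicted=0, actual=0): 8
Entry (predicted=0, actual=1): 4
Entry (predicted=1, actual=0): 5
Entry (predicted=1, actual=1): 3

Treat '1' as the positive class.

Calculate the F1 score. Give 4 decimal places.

Precision = TP/(TP+FP) = 3/8 = 0.3750
Recall = TP/(TP+FN) = 3/7 = 0.4286
F1 = 2·TP/(2·TP+FP+FN) = 6/15 = 0.4000

0.4000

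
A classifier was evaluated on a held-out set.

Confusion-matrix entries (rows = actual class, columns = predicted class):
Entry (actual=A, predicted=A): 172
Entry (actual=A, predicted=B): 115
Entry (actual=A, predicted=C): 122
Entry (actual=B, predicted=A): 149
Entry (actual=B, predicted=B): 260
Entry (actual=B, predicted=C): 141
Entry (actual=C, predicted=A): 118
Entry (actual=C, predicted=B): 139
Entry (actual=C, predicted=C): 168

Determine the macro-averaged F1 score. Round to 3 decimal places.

0.429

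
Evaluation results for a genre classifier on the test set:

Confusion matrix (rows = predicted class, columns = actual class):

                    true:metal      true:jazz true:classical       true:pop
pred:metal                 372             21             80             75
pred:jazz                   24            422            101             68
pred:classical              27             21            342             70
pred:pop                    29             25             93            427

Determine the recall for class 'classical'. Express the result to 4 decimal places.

0.5552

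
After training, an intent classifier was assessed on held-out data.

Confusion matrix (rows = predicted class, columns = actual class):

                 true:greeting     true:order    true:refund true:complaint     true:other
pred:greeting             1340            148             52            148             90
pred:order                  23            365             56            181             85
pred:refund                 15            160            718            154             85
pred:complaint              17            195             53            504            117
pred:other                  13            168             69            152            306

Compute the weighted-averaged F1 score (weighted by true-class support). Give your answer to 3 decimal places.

Per-class F1 score (2·TP/(2·TP+FP+FN)):
  greeting: TP=1340, FP=148+52+148+90=438, FN=23+15+17+13=68 → 2680/3186 = 0.8412
  order: TP=365, FP=23+56+181+85=345, FN=148+160+195+168=671 → 730/1746 = 0.4181
  refund: TP=718, FP=15+160+154+85=414, FN=52+56+53+69=230 → 1436/2080 = 0.6904
  complaint: TP=504, FP=17+195+53+117=382, FN=148+181+154+152=635 → 1008/2025 = 0.4978
  other: TP=306, FP=13+168+69+152=402, FN=90+85+85+117=377 → 612/1391 = 0.4400
Weighted-F1 score = Σ (supportᵢ/N)·F1 scoreᵢ with N=5214: (1408/5214)·0.8412 + (1036/5214)·0.4181 + (948/5214)·0.6904 + (1139/5214)·0.4978 + (683/5214)·0.4400 = 0.602

0.602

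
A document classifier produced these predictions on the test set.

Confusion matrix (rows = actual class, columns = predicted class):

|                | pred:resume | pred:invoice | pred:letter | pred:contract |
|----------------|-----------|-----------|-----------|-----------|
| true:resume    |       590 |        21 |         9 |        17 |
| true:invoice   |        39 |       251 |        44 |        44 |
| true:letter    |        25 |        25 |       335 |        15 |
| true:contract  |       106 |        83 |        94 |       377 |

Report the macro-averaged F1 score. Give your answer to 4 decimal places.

Per-class F1 score (2·TP/(2·TP+FP+FN)):
  resume: TP=590, FP=39+25+106=170, FN=21+9+17=47 → 1180/1397 = 0.84467
  invoice: TP=251, FP=21+25+83=129, FN=39+44+44=127 → 502/758 = 0.66227
  letter: TP=335, FP=9+44+94=147, FN=25+25+15=65 → 670/882 = 0.75964
  contract: TP=377, FP=17+44+15=76, FN=106+83+94=283 → 754/1113 = 0.67745
Macro-F1 score = mean = (0.84467 + 0.66227 + 0.75964 + 0.67745) / 4 = 0.7360

0.7360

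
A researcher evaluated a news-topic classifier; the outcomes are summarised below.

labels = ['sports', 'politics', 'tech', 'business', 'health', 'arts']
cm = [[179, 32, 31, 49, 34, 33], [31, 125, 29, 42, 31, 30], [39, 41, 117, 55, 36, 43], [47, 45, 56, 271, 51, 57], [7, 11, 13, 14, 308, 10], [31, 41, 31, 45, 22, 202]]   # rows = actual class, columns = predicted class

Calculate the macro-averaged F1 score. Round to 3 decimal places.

0.524

Per-class F1 score (2·TP/(2·TP+FP+FN)):
  sports: TP=179, FP=31+39+47+7+31=155, FN=32+31+49+34+33=179 → 358/692 = 0.5173
  politics: TP=125, FP=32+41+45+11+41=170, FN=31+29+42+31+30=163 → 250/583 = 0.4288
  tech: TP=117, FP=31+29+56+13+31=160, FN=39+41+55+36+43=214 → 234/608 = 0.3849
  business: TP=271, FP=49+42+55+14+45=205, FN=47+45+56+51+57=256 → 542/1003 = 0.5404
  health: TP=308, FP=34+31+36+51+22=174, FN=7+11+13+14+10=55 → 616/845 = 0.7290
  arts: TP=202, FP=33+30+43+57+10=173, FN=31+41+31+45+22=170 → 404/747 = 0.5408
Macro-F1 score = mean = (0.5173 + 0.4288 + 0.3849 + 0.5404 + 0.7290 + 0.5408) / 6 = 0.524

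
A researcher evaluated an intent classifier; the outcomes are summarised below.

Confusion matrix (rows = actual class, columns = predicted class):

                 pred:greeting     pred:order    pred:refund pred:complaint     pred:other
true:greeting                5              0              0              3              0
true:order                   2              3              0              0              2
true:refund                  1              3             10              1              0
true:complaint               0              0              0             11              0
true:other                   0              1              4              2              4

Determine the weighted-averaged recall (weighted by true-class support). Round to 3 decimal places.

Per-class recall (TP/(TP+FN)):
  greeting: TP=5, FN=0+0+3+0=3 → 5/8 = 0.6250
  order: TP=3, FN=2+0+0+2=4 → 3/7 = 0.4286
  refund: TP=10, FN=1+3+1+0=5 → 10/15 = 0.6667
  complaint: TP=11, FN=0+0+0+0=0 → 11/11 = 1.0000
  other: TP=4, FN=0+1+4+2=7 → 4/11 = 0.3636
Weighted-recall = Σ (supportᵢ/N)·recallᵢ with N=52: (8/52)·0.6250 + (7/52)·0.4286 + (15/52)·0.6667 + (11/52)·1.0000 + (11/52)·0.3636 = 0.635

0.635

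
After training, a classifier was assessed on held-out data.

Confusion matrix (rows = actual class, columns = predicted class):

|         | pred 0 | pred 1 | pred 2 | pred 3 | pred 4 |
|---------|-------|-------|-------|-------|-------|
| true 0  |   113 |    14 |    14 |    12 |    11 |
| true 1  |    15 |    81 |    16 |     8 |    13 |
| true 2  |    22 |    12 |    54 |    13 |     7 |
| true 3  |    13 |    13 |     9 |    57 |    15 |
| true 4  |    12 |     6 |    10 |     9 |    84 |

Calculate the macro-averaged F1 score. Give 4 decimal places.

Per-class F1 score (2·TP/(2·TP+FP+FN)):
  0: TP=113, FP=15+22+13+12=62, FN=14+14+12+11=51 → 226/339 = 0.66667
  1: TP=81, FP=14+12+13+6=45, FN=15+16+8+13=52 → 162/259 = 0.62548
  2: TP=54, FP=14+16+9+10=49, FN=22+12+13+7=54 → 108/211 = 0.51185
  3: TP=57, FP=12+8+13+9=42, FN=13+13+9+15=50 → 114/206 = 0.55340
  4: TP=84, FP=11+13+7+15=46, FN=12+6+10+9=37 → 168/251 = 0.66932
Macro-F1 score = mean = (0.66667 + 0.62548 + 0.51185 + 0.55340 + 0.66932) / 5 = 0.6053

0.6053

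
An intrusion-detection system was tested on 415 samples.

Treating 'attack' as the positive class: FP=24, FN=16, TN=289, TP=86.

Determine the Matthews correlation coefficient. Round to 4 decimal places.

MCC = (TP·TN − FP·FN) / √((TP+FP)(TP+FN)(TN+FP)(TN+FN))
Numerator = 86·289 − 24·16 = 24470
Denominator = √(110·102·313·305) = √1071117300 = 32727.9284
MCC = 24470 / 32727.9284 = 0.7477

0.7477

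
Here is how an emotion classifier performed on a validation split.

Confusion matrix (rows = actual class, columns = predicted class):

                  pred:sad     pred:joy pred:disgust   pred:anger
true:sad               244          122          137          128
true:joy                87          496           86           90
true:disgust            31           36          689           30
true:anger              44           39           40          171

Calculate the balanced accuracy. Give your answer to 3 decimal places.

Balanced accuracy = mean of per-class recall.
  sad: recall = 244/631 = 0.3867
  joy: recall = 496/759 = 0.6535
  disgust: recall = 689/786 = 0.8766
  anger: recall = 171/294 = 0.5816
Mean = (0.3867 + 0.6535 + 0.8766 + 0.5816) / 4 = 0.625

0.625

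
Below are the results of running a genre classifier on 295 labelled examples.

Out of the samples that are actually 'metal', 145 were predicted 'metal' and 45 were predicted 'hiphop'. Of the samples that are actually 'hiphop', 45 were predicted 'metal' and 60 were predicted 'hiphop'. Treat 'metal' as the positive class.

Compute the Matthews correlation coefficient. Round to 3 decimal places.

0.335

MCC = (TP·TN − FP·FN) / √((TP+FP)(TP+FN)(TN+FP)(TN+FN))
Numerator = 145·60 − 45·45 = 6675
Denominator = √(190·190·105·105) = √398002500 = 19950.0000
MCC = 6675 / 19950.0000 = 0.335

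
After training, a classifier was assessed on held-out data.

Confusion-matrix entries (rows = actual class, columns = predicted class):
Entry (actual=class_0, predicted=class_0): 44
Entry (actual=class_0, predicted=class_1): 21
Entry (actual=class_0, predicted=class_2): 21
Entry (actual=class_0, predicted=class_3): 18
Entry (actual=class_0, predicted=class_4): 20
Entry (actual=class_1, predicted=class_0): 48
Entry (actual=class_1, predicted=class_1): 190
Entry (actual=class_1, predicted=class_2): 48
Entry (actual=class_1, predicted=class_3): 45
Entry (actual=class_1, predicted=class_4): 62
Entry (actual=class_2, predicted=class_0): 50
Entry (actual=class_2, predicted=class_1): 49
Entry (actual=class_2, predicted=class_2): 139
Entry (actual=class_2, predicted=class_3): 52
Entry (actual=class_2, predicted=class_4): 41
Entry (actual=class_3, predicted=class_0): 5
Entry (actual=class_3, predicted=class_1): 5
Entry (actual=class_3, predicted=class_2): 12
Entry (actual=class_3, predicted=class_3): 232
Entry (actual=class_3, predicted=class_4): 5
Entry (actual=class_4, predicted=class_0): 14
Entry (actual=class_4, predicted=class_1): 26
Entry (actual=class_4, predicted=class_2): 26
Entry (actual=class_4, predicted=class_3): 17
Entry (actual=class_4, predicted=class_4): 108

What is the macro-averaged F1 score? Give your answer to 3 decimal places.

0.519

Per-class F1 score (2·TP/(2·TP+FP+FN)):
  class_0: TP=44, FP=48+50+5+14=117, FN=21+21+18+20=80 → 88/285 = 0.3088
  class_1: TP=190, FP=21+49+5+26=101, FN=48+48+45+62=203 → 380/684 = 0.5556
  class_2: TP=139, FP=21+48+12+26=107, FN=50+49+52+41=192 → 278/577 = 0.4818
  class_3: TP=232, FP=18+45+52+17=132, FN=5+5+12+5=27 → 464/623 = 0.7448
  class_4: TP=108, FP=20+62+41+5=128, FN=14+26+26+17=83 → 216/427 = 0.5059
Macro-F1 score = mean = (0.3088 + 0.5556 + 0.4818 + 0.7448 + 0.5059) / 5 = 0.519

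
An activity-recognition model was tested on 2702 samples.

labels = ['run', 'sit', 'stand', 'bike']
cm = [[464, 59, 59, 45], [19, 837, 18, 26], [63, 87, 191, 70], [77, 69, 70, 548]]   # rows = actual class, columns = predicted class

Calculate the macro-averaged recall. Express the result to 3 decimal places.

0.713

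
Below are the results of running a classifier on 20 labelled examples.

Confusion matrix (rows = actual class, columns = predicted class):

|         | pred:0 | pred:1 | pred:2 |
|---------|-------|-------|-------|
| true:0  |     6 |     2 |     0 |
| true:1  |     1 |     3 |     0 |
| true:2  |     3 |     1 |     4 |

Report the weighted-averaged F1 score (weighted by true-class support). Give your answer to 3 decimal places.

0.653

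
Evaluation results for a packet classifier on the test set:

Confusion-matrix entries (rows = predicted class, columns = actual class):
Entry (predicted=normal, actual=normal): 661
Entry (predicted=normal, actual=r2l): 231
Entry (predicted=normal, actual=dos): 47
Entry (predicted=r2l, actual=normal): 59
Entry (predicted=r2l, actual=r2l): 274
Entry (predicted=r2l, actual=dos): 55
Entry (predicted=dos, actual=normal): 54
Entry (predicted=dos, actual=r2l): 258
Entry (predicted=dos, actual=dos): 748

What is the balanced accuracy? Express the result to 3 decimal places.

0.698

Balanced accuracy = mean of per-class recall.
  normal: recall = 661/774 = 0.8540
  r2l: recall = 274/763 = 0.3591
  dos: recall = 748/850 = 0.8800
Mean = (0.8540 + 0.3591 + 0.8800) / 3 = 0.698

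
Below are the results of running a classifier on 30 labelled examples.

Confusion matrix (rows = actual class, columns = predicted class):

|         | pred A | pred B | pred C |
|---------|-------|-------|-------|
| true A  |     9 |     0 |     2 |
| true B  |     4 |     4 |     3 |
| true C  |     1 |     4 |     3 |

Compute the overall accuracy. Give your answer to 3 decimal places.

0.533

Accuracy = trace / total = (9+4+3=16) / 30 = 16/30 = 0.533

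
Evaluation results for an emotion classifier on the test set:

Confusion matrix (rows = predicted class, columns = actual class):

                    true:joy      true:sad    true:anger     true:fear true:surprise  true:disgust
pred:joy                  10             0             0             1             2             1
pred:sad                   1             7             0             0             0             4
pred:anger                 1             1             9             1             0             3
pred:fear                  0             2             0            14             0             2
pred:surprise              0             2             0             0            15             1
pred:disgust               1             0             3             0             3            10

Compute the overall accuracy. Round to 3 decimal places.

Accuracy = trace / total = (10+7+9+14+15+10=65) / 94 = 65/94 = 0.691

0.691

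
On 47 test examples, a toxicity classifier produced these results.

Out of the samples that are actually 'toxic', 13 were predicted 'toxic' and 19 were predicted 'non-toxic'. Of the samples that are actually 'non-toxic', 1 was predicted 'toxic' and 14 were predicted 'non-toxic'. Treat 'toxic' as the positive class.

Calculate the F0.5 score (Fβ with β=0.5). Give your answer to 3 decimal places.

0.739

Fβ = (1+β²)·TP / ((1+β²)·TP + β²·FN + FP), with β²=1/4
= 1.25·13 / (1.25·13 + 0.25·19 + 1) = 0.739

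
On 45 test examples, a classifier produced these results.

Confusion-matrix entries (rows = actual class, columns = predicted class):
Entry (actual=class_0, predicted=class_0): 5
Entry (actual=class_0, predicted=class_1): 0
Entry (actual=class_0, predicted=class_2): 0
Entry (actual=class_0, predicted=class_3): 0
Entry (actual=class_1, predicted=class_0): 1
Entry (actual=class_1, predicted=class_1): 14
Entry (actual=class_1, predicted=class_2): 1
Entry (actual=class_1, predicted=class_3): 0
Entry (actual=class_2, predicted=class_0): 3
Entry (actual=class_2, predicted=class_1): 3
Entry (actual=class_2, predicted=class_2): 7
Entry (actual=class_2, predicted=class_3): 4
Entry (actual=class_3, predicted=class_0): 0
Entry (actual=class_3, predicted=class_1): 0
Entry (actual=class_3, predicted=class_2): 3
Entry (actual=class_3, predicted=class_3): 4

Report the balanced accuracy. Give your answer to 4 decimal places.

0.7145

Balanced accuracy = mean of per-class recall.
  class_0: recall = 5/5 = 1.00000
  class_1: recall = 14/16 = 0.87500
  class_2: recall = 7/17 = 0.41176
  class_3: recall = 4/7 = 0.57143
Mean = (1.00000 + 0.87500 + 0.41176 + 0.57143) / 4 = 0.7145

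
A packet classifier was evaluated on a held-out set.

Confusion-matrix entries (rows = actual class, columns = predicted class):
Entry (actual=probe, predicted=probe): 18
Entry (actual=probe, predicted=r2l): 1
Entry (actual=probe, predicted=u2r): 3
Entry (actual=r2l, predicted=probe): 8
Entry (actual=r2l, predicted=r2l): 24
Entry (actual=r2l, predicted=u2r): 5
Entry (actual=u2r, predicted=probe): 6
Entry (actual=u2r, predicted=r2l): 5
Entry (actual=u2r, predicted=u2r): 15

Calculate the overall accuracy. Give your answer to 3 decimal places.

Accuracy = trace / total = (18+24+15=57) / 85 = 57/85 = 0.671

0.671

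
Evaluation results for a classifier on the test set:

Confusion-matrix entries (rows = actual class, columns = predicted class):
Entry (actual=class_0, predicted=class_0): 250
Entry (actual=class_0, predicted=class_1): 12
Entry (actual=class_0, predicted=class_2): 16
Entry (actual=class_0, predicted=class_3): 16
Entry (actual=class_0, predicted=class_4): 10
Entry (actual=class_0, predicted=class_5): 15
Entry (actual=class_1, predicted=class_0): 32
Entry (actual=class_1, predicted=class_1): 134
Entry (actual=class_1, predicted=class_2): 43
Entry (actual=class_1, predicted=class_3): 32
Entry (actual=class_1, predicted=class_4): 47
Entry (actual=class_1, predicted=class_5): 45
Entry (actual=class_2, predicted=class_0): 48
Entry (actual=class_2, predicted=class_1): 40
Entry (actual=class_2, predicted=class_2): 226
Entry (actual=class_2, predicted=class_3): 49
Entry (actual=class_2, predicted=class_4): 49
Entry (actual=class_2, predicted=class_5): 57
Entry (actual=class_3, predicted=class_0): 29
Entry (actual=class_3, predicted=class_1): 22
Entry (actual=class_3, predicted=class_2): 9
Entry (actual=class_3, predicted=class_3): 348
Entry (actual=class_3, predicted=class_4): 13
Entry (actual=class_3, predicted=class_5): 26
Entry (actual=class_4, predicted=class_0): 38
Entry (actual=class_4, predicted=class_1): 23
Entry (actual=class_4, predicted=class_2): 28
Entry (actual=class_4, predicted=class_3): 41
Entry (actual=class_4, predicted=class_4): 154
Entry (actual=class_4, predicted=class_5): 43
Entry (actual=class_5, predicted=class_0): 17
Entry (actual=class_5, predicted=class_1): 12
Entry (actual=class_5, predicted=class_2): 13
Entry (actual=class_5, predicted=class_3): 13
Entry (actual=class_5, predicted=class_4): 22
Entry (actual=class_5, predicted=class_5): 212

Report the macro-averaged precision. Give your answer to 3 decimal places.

0.597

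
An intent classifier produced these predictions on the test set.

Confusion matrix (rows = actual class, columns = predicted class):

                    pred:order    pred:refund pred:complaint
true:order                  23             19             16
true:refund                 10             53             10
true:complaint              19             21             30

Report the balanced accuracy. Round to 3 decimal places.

0.517

Balanced accuracy = mean of per-class recall.
  order: recall = 23/58 = 0.3966
  refund: recall = 53/73 = 0.7260
  complaint: recall = 30/70 = 0.4286
Mean = (0.3966 + 0.7260 + 0.4286) / 3 = 0.517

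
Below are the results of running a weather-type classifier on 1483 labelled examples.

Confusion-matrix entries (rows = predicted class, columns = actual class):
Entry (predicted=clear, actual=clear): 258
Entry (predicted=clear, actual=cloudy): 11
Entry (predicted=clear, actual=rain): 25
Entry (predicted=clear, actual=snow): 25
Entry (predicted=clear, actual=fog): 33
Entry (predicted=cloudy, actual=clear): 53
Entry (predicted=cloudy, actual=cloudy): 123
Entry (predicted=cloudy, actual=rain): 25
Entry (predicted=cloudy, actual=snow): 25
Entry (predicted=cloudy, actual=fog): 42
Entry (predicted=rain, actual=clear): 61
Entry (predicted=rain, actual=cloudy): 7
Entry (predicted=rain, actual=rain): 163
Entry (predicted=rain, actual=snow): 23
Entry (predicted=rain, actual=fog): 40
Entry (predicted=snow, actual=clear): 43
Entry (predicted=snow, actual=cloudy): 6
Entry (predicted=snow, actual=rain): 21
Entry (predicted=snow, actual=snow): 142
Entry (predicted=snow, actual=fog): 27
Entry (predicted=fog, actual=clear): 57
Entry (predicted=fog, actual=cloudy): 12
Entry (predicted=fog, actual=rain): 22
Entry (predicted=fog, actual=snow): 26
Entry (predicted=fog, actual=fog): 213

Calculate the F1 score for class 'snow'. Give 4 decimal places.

0.5917

One-vs-rest for 'snow': TP = diagonal; FP = other classes predicted 'snow'; FN = 'snow' predicted as other.
F1 score = 2·TP/(2·TP+FP+FN).
snow: TP=142, FP=43+6+21+27=97, FN=25+25+23+26=99 → 284/480 = 0.59167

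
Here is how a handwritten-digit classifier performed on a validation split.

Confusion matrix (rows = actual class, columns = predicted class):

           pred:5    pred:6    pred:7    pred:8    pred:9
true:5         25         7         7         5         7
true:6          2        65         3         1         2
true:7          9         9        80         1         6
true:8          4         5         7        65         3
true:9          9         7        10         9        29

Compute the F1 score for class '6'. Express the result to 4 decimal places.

0.7831

F1 score = 2·TP/(2·TP+FP+FN).
6: TP=65, FP=7+9+5+7=28, FN=2+3+1+2=8 → 130/166 = 0.78313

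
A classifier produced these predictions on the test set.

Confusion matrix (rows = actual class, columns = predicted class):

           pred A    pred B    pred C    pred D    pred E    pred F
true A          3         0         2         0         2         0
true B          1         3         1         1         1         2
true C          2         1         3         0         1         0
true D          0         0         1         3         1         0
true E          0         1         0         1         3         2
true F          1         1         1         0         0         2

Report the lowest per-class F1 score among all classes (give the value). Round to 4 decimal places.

0.3636

Per-class F1 score (2·TP/(2·TP+FP+FN)):
  A: TP=3, FP=1+2+0+0+1=4, FN=0+2+0+2+0=4 → 6/14 = 0.42857
  B: TP=3, FP=0+1+0+1+1=3, FN=1+1+1+1+2=6 → 6/15 = 0.40000
  C: TP=3, FP=2+1+1+0+1=5, FN=2+1+0+1+0=4 → 6/15 = 0.40000
  D: TP=3, FP=0+1+0+1+0=2, FN=0+0+1+1+0=2 → 6/10 = 0.60000
  E: TP=3, FP=2+1+1+1+0=5, FN=0+1+0+1+2=4 → 6/15 = 0.40000
  F: TP=2, FP=0+2+0+0+2=4, FN=1+1+1+0+0=3 → 4/11 = 0.36364
Lowest is class 'F' with F1 score = 0.3636.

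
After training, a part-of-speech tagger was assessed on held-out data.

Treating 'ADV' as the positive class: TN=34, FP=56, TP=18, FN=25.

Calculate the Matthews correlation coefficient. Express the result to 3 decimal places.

-0.192

MCC = (TP·TN − FP·FN) / √((TP+FP)(TP+FN)(TN+FP)(TN+FN))
Numerator = 18·34 − 56·25 = -788
Denominator = √(74·43·90·59) = √16896420 = 4110.5255
MCC = -788 / 4110.5255 = -0.192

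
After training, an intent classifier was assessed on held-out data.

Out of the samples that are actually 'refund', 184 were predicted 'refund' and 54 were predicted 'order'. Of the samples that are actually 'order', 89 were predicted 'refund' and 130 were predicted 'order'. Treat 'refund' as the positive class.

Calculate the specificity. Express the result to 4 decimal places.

Specificity = TN/(TN+FP) = 130/(130+89) = 0.5936

0.5936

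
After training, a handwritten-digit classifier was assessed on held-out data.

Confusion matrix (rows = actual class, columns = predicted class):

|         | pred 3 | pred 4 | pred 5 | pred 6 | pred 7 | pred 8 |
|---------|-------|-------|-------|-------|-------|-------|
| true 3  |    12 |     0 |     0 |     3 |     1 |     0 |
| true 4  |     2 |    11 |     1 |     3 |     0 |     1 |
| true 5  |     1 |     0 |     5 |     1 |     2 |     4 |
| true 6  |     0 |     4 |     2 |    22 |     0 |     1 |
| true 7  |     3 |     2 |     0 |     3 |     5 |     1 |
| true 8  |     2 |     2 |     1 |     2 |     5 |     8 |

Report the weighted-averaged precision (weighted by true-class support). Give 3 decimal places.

0.564

Per-class precision (TP/(TP+FP)):
  3: TP=12, FP=2+1+0+3+2=8 → 12/20 = 0.6000
  4: TP=11, FP=0+0+4+2+2=8 → 11/19 = 0.5789
  5: TP=5, FP=0+1+2+0+1=4 → 5/9 = 0.5556
  6: TP=22, FP=3+3+1+3+2=12 → 22/34 = 0.6471
  7: TP=5, FP=1+0+2+0+5=8 → 5/13 = 0.3846
  8: TP=8, FP=0+1+4+1+1=7 → 8/15 = 0.5333
Weighted-precision = Σ (supportᵢ/N)·precisionᵢ with N=110: (16/110)·0.6000 + (18/110)·0.5789 + (13/110)·0.5556 + (29/110)·0.6471 + (14/110)·0.3846 + (20/110)·0.5333 = 0.564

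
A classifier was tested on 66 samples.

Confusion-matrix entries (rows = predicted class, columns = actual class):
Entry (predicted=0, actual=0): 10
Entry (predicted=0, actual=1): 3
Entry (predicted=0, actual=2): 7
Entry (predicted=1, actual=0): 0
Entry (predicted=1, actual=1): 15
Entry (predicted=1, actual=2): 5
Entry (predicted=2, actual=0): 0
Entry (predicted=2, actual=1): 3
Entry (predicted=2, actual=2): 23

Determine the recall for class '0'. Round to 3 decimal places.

Take TP from the diagonal, FP from the rest of the '0' prediction marginal, FN from the rest of the '0' actual marginal.
recall = TP/(TP+FN).
0: TP=10, FN=0+0=0 → 10/10 = 1.0000

1.000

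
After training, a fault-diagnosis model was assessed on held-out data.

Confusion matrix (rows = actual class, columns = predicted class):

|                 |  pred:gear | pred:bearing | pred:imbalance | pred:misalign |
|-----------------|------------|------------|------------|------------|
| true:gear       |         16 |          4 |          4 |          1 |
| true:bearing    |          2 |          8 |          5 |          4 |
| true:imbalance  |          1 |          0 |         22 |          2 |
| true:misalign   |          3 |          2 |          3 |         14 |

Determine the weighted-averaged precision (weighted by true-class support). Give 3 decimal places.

0.658

Per-class precision (TP/(TP+FP)):
  gear: TP=16, FP=2+1+3=6 → 16/22 = 0.7273
  bearing: TP=8, FP=4+0+2=6 → 8/14 = 0.5714
  imbalance: TP=22, FP=4+5+3=12 → 22/34 = 0.6471
  misalign: TP=14, FP=1+4+2=7 → 14/21 = 0.6667
Weighted-precision = Σ (supportᵢ/N)·precisionᵢ with N=91: (25/91)·0.7273 + (19/91)·0.5714 + (25/91)·0.6471 + (22/91)·0.6667 = 0.658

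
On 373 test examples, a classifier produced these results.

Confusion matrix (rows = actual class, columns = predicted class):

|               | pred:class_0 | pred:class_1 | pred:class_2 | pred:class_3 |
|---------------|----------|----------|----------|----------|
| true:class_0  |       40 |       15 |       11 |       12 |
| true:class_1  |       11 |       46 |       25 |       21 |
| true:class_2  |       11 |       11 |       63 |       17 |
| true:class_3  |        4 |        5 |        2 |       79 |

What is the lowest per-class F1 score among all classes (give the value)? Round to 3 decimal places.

0.511

Per-class F1 score (2·TP/(2·TP+FP+FN)):
  class_0: TP=40, FP=11+11+4=26, FN=15+11+12=38 → 80/144 = 0.5556
  class_1: TP=46, FP=15+11+5=31, FN=11+25+21=57 → 92/180 = 0.5111
  class_2: TP=63, FP=11+25+2=38, FN=11+11+17=39 → 126/203 = 0.6207
  class_3: TP=79, FP=12+21+17=50, FN=4+5+2=11 → 158/219 = 0.7215
Lowest is class 'class_1' with F1 score = 0.511.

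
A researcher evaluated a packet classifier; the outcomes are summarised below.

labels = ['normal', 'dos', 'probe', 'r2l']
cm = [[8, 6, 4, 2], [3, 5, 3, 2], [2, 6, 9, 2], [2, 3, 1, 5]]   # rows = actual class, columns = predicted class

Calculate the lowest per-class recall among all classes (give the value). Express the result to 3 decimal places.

0.385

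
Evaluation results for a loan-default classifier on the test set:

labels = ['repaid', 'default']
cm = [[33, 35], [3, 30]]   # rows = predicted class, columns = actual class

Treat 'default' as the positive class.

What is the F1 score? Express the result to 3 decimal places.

0.612

Precision = TP/(TP+FP) = 30/33 = 0.9091
Recall = TP/(TP+FN) = 30/65 = 0.4615
F1 = 2·TP/(2·TP+FP+FN) = 60/98 = 0.612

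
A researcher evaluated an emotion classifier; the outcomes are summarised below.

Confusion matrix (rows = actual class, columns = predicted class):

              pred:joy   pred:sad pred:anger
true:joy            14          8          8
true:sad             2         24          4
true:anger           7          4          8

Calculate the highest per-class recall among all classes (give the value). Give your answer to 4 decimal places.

0.8000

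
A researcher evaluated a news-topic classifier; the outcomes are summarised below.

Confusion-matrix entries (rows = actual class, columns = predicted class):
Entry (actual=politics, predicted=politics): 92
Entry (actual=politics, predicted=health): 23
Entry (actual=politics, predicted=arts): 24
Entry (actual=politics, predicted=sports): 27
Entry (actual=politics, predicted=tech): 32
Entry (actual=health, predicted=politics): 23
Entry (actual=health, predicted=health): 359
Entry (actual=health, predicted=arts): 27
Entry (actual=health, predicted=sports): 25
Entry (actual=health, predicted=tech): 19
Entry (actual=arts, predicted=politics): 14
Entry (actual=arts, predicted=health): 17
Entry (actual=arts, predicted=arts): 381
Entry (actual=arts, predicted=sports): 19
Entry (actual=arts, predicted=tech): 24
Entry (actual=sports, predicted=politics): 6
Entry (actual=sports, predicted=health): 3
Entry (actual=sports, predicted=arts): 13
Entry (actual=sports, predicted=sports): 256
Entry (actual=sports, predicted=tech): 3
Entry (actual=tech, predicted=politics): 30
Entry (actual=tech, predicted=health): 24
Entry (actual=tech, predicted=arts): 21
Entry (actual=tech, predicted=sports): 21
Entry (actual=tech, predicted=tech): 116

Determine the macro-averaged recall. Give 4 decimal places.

0.7105

Per-class recall (TP/(TP+FN)):
  politics: TP=92, FN=23+24+27+32=106 → 92/198 = 0.46465
  health: TP=359, FN=23+27+25+19=94 → 359/453 = 0.79249
  arts: TP=381, FN=14+17+19+24=74 → 381/455 = 0.83736
  sports: TP=256, FN=6+3+13+3=25 → 256/281 = 0.91103
  tech: TP=116, FN=30+24+21+21=96 → 116/212 = 0.54717
Macro-recall = mean = (0.46465 + 0.79249 + 0.83736 + 0.91103 + 0.54717) / 5 = 0.7105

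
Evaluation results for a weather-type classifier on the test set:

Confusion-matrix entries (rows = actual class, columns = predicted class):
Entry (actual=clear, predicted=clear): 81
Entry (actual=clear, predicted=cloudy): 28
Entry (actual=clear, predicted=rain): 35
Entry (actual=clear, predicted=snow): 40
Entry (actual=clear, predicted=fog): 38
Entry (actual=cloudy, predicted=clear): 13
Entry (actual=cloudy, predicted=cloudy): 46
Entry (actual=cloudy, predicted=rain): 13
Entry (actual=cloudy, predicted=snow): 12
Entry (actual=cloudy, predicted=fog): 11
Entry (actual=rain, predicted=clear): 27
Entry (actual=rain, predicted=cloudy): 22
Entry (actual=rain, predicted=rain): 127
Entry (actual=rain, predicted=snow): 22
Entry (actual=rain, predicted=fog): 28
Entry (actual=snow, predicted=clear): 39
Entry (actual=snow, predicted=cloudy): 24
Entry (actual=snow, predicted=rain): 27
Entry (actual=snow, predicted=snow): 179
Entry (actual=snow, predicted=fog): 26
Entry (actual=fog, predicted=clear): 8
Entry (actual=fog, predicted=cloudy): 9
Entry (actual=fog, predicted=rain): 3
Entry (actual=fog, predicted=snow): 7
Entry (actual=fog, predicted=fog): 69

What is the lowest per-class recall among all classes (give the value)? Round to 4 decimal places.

Per-class recall (TP/(TP+FN)):
  clear: TP=81, FN=28+35+40+38=141 → 81/222 = 0.36486
  cloudy: TP=46, FN=13+13+12+11=49 → 46/95 = 0.48421
  rain: TP=127, FN=27+22+22+28=99 → 127/226 = 0.56195
  snow: TP=179, FN=39+24+27+26=116 → 179/295 = 0.60678
  fog: TP=69, FN=8+9+3+7=27 → 69/96 = 0.71875
Lowest is class 'clear' with recall = 0.3649.

0.3649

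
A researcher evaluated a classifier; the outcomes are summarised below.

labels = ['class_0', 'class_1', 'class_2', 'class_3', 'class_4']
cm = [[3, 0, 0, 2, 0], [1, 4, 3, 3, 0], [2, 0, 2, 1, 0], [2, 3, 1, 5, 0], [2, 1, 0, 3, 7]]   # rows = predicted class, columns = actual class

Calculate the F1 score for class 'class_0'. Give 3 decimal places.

0.400

F1 score = 2·TP/(2·TP+FP+FN).
class_0: TP=3, FP=0+0+2+0=2, FN=1+2+2+2=7 → 6/15 = 0.4000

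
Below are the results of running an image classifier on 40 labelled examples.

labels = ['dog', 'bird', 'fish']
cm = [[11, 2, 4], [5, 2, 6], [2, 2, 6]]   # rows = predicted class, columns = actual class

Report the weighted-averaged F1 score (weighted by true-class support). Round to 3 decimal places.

0.499

Per-class F1 score (2·TP/(2·TP+FP+FN)):
  dog: TP=11, FP=2+4=6, FN=5+2=7 → 22/35 = 0.6286
  bird: TP=2, FP=5+6=11, FN=2+2=4 → 4/19 = 0.2105
  fish: TP=6, FP=2+2=4, FN=4+6=10 → 12/26 = 0.4615
Weighted-F1 score = Σ (supportᵢ/N)·F1 scoreᵢ with N=40: (18/40)·0.6286 + (6/40)·0.2105 + (16/40)·0.4615 = 0.499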